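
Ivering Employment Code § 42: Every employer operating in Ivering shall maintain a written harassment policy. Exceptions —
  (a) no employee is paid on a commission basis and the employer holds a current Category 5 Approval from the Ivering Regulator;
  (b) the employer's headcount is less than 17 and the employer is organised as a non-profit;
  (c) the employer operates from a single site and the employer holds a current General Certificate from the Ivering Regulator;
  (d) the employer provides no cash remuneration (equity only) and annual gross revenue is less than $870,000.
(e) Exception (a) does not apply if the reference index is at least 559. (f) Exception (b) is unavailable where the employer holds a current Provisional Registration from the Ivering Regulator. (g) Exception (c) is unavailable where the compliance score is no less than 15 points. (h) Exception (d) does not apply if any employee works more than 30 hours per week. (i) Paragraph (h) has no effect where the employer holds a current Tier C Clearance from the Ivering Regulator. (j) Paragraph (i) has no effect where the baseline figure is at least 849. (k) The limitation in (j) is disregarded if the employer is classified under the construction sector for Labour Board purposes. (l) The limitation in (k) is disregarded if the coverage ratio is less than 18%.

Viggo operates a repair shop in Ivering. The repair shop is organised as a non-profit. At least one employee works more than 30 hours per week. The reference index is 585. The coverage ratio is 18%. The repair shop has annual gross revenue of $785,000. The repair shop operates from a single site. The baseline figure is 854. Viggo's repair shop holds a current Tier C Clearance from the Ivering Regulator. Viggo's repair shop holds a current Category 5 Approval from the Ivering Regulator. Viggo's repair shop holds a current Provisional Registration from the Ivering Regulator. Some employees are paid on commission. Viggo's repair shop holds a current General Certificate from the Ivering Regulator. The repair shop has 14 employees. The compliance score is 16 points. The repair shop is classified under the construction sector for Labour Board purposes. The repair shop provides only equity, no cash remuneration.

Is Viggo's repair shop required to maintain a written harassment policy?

No — exception (d) applies; Viggo's repair shop is not required to maintain a written harassment policy.

Exception (a) fails — some employees are paid on commission.
Exception (b) is satisfied on its face — the employer's headcount is 14, less than the 17 limit; the employer is a non-profit. Turning to paragraph (f): (f) operates against (b): a current Provisional Registration is held. (b) is therefore removed.
Exception (c)'s conditions are all satisfied: the employer operates from a single site; a current General Certificate is held. But: (g) applies — the compliance score is 16 points, meeting the 15 points threshold. (c) is therefore removed.
All of (d)'s requirements are met (remuneration is equity-only; annual gross revenue is $785,000, less than the $870,000 limit). Applying paragraphs (h)–(l): (h) would limit (d) — at least one employee exceeds 30 hours/week — but (i) sets (h) aside: (i) applies — a current Tier C Clearance is held. (j) operates (the baseline figure is 854, meeting the 849 threshold), but is itself disapplied by (k): (k) operates against (j): the repair shop is classified under the construction sector. (l) does not operate here (the coverage ratio is 18%, not less than 18%), so (k) stands. So (d) applies.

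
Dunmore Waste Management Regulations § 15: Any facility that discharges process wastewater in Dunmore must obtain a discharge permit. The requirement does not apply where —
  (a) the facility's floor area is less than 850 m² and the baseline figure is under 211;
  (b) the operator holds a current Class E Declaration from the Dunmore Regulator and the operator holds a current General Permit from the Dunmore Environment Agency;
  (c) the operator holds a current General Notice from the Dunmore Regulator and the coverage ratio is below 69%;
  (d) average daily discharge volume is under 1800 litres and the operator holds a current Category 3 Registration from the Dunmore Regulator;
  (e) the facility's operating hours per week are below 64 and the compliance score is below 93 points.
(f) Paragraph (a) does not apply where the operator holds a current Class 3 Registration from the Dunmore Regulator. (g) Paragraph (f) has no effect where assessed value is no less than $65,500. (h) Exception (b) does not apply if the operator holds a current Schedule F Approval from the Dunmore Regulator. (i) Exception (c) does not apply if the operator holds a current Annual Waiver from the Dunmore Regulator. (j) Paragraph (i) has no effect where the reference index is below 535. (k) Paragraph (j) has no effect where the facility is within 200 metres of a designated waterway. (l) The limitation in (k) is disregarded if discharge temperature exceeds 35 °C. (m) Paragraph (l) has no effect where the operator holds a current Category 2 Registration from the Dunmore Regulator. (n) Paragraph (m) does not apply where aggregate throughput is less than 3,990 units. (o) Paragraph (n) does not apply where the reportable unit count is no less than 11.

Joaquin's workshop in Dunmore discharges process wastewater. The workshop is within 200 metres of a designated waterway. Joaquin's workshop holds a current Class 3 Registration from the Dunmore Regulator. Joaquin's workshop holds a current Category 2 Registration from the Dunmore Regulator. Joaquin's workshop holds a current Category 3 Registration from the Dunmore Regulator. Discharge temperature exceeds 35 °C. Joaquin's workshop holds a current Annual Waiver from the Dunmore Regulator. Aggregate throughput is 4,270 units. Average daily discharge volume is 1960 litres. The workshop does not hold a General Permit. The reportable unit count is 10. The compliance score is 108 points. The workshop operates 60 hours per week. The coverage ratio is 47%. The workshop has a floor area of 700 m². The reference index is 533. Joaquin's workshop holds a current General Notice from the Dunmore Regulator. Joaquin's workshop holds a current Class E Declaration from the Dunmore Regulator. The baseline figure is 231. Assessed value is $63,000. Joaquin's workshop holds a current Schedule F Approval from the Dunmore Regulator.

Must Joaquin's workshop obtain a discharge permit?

Exception (a) does not apply: the baseline figure is 231, not under 211.
Exception (b) requires that the operator holds a current General Permit from the Dunmore Environment Agency; but no General Permit is held, so (b) is unavailable.
Exception (c)'s conditions are all satisfied: a current General Notice is held; the coverage ratio is 47%, below the 69% limit. But: (i) operates against (c): a current Annual Waiver is held. (j) operates (the reference index is 533, below the 535 limit), but yields to (k): (k) operates against (j): the workshop is within 200 m of a designated waterway. (l) would limit (k) — discharge temperature exceeds 35 °C — but (m) sets (l) aside: (m) operates against (l): a current Category 2 Registration is held. (n) is not engaged (aggregate throughput is 4,270 units, not less than 3,990 units), so (m) stands. (c) is therefore removed.
Exception (d) fails — average daily discharge volume is 1960 litres, not under 1800 litres.
Exception (e) does not apply: the compliance score is 108 points, not below 93 points.
No exception applies. The general rule governs.

Yes — Joaquin's workshop must obtain a discharge permit.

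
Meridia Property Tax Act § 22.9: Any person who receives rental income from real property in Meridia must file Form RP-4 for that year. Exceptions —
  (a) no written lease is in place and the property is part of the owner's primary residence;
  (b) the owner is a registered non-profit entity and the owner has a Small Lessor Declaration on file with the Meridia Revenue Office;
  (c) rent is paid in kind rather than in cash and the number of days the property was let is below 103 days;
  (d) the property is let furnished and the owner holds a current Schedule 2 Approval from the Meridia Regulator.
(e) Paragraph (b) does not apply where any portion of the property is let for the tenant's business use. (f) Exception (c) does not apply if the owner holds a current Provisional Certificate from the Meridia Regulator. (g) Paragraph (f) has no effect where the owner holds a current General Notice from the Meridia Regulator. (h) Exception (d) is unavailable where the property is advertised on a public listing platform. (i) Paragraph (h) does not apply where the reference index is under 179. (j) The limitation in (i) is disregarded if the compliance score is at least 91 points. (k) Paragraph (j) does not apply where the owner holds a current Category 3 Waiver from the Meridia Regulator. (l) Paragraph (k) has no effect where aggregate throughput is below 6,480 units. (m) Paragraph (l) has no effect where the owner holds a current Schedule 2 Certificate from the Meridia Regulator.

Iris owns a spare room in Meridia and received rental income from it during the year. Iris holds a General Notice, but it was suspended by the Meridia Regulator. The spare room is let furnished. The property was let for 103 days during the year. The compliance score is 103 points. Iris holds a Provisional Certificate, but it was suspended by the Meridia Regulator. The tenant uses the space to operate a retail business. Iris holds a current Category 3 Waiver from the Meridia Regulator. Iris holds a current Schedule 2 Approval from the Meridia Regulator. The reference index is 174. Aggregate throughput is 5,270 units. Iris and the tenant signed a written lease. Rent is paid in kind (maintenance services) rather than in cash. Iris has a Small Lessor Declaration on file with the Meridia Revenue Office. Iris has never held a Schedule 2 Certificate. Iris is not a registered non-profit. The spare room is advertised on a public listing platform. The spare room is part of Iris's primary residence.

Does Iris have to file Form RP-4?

Exception (a) does not apply: a written lease is in place.
Exception (b) requires that the owner is a registered non-profit entity; but Iris is not a registered non-profit, so (b) is unavailable.
Exception (c) fails — the number of days the property was let is 103 days, not below 103 days.
Exception (d) is satisfied on its face — the property is let furnished; a current Schedule 2 Approval is held. Turning to paragraphs (h)–(m): (h) operates against (d): the property is publicly advertised. (i) applies (the reference index is 174, under the 179 limit), but is itself disapplied by (j): (j) operates against (i): the compliance score is 103 points, meeting the 91 points threshold. (k) applies (a current Category 3 Waiver is held), but is overridden by (l): (l) operates against (k): aggregate throughput is 5,270 units, below the 6,480 units limit. (m) does not operate here (the Schedule 2 Certificate is not current), so (l) stands. Exception (d) does not apply.
Every exception is unavailable, so the rule governs.

Yes — Iris must file Form RP-4.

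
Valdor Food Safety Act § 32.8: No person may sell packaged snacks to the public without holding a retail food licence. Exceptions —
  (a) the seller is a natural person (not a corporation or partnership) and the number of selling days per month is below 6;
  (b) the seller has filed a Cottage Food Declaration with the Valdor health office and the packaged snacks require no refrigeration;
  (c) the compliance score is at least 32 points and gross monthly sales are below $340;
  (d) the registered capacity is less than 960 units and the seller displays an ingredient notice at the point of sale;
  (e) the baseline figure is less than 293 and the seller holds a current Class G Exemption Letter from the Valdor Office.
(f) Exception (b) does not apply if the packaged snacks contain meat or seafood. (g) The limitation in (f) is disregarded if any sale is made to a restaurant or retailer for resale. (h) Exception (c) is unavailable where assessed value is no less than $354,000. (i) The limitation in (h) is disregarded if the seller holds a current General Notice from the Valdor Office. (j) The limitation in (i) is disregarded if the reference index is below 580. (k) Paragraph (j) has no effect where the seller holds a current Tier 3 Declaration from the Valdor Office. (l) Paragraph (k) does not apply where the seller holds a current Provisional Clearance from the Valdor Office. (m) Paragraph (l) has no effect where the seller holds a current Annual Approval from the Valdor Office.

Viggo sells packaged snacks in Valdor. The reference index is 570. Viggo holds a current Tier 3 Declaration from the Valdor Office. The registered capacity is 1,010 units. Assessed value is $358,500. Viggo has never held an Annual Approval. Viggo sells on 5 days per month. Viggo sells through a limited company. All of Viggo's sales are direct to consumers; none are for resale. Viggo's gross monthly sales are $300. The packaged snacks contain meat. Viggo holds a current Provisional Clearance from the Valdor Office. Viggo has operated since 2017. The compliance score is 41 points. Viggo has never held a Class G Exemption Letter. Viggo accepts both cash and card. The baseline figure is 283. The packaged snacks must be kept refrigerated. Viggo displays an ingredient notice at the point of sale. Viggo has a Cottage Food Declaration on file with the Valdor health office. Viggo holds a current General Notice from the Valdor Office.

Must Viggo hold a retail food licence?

Exception (a) fails — the seller operates through a limited company.
Exception (b) fails — the packaged snacks require refrigeration.
Exception (c)'s conditions are all satisfied: the compliance score is 41 points, meeting the 32 points threshold; gross monthly sales are $300, below the $340 limit. But applying paragraphs (h)–(m): (h) operates against (c): assessed value is $358,500, meeting the $354,000 threshold. (i) is engaged (a current General Notice is held), but is displaced by (j): (j) operates against (i): the reference index is 570, below the 580 limit. (k) would limit (j) — a current Tier 3 Declaration is held — but (l) sets (k) aside: (l) operates against (k): a current Provisional Clearance is held. (m) is inapplicable (there is no Annual Approval in force), so (l) stands. So (c) is unavailable.
Exception (d) fails — the registered capacity is 1,010 units, not less than 960 units.
Exception (e) fails — the Class G Exemption Letter is not current.
No exception applies. The general rule governs.

Yes — Viggo must hold a retail food licence.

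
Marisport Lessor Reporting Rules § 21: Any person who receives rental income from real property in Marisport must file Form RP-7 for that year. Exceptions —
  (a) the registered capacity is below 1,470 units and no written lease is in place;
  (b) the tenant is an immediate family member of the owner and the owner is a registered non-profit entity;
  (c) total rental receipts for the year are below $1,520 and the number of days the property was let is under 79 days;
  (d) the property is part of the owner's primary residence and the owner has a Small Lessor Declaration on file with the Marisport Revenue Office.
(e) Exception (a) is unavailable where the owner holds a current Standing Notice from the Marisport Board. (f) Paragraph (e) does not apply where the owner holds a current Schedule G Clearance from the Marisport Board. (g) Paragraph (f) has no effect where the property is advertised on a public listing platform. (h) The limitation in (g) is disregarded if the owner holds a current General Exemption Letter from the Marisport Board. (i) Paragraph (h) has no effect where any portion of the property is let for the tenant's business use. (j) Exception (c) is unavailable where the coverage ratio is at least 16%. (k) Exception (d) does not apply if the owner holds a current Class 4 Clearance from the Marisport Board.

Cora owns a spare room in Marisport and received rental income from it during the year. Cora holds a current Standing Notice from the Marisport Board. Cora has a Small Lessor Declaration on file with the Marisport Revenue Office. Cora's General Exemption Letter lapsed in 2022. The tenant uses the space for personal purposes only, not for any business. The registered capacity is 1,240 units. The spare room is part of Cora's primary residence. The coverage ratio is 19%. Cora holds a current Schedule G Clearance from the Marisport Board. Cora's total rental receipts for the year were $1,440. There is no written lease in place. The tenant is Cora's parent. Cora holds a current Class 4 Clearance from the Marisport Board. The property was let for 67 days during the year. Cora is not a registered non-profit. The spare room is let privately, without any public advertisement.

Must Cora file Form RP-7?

Exception (a): the registered capacity is 1,240 units, below the 1,470 units limit; there is no written lease — every condition holds. Considering the limiting provisions: (e) is engaged (a current Standing Notice is held), but is set aside by (f): (f) is engaged — a current Schedule G Clearance is held. (g) is not engaged (the property is let privately without advertisement), so (f) stands. Exception (a) stands.
Exception (b) does not apply: Cora is not a registered non-profit.
Exception (c) is satisfied on its face — total rental receipts for the year are $1,440, below the $1,520 limit; the number of days the property was let is 67 days, under the 79 days limit. But applying paragraph (j): (j) is engaged — the coverage ratio is 19%, meeting the 16% threshold. So (c) is unavailable.
Exception (d)'s conditions are all satisfied: the spare room is part of the primary residence; a Small Lessor Declaration is on file. However, paragraph (k) must be considered: (k) operates against (d): a current Class 4 Clearance is held. So (d) is unavailable.

No — exception (a) applies; Cora is not required to file Form RP-7.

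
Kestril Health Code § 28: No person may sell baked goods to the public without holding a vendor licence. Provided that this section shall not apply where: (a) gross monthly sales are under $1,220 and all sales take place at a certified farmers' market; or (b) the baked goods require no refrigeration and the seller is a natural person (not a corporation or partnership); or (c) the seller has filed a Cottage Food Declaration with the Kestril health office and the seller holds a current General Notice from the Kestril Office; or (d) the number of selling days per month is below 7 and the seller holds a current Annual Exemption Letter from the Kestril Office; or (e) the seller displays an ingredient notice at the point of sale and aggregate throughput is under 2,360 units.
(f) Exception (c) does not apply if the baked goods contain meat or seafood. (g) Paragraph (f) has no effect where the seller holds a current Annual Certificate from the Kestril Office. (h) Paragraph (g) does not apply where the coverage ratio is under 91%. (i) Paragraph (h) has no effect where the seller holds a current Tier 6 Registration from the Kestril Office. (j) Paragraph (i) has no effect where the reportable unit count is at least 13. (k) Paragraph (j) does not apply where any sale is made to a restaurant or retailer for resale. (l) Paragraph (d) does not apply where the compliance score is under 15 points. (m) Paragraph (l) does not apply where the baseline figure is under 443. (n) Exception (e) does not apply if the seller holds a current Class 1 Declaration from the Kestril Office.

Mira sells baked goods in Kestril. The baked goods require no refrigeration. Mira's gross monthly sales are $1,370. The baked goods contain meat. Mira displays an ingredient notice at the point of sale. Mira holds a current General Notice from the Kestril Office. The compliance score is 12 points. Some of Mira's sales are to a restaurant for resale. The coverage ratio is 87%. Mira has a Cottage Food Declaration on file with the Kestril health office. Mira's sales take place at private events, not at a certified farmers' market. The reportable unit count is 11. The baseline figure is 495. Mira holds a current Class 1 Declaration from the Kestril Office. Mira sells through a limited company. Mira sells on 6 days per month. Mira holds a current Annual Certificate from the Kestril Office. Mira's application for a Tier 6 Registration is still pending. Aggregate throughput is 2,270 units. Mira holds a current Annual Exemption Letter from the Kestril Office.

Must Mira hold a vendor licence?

Exception (a) fails — gross monthly sales are $1,370, not under $1,220.
Exception (b) requires that the seller is a natural person (not a corporation or partnership); but the seller operates through a limited company, so (b) is unavailable.
Exception (c)'s conditions are all satisfied: a Cottage Food Declaration is on file; a current General Notice is held. But: (f) operates against (c): the baked goods contain meat. (g) is triggered (a current Annual Certificate is held), but is set aside by (h): (h) applies — the coverage ratio is 87%, under the 91% limit. (i) is not triggered (the Tier 6 Registration is not current), so (h) stands. Exception (c) does not apply.
Exception (d)'s conditions are all satisfied: the number of selling days per month is 6, below the 7 limit; a current Annual Exemption Letter is held. However, paragraphs (l)–(m) must be considered: (l) operates against (d): the compliance score is 12 points, under the 15 points limit. (m), which would lift (l), is not engaged — the baseline figure is 495, not under 443. (d) is therefore removed.
All of (e)'s requirements are met (an ingredient notice is displayed; aggregate throughput is 2,270 units, under the 2,360 units limit). Turning to paragraph (n): (n) operates against (e): a current Class 1 Declaration is held. Exception (e) does not apply.
No exception applies. The general rule governs.

Yes — Mira must hold a vendor licence.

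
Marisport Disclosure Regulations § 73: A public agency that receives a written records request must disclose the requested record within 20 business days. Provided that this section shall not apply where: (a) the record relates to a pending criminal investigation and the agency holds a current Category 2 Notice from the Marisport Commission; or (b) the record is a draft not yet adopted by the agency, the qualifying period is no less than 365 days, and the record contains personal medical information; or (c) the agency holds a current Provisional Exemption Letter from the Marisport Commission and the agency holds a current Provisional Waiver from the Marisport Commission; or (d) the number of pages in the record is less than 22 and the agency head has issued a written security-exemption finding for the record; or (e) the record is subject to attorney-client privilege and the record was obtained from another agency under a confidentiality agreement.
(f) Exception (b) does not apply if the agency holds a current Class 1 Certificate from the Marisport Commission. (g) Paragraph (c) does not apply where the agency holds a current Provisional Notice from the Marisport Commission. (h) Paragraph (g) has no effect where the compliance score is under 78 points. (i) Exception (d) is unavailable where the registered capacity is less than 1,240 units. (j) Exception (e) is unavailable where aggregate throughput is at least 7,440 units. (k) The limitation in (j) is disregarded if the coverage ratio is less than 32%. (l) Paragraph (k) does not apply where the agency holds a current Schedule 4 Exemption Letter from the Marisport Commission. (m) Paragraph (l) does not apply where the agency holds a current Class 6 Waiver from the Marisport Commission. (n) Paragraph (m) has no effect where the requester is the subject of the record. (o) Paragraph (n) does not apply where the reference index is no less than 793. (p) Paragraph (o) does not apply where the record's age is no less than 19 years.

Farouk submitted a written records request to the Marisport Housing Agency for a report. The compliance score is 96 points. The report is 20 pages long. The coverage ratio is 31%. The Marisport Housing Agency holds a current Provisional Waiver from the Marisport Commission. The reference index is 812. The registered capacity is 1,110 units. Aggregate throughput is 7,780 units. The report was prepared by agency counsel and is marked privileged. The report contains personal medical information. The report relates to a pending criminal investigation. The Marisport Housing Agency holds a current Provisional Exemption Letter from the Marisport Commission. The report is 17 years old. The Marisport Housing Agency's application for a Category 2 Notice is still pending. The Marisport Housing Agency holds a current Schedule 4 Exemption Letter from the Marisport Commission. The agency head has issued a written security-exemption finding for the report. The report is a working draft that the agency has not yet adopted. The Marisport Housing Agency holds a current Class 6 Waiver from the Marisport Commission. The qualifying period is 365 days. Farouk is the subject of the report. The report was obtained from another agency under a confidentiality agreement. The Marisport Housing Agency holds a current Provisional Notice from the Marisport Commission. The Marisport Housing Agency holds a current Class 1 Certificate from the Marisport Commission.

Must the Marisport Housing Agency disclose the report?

No — exception (e) applies; the Marisport Housing Agency is not required to disclose the report.

Exception (a) requires that the agency holds a current Category 2 Notice from the Marisport Commission; but no current Category 2 Notice is held, so (a) is unavailable.
Exception (b)'s conditions are all satisfied: the report is an unadopted draft; the qualifying period is 365 days, meeting the 365 days threshold; the report contains personal medical information. Turning to paragraph (f): (f) operates against (b): a current Class 1 Certificate is held. Exception (b) does not apply.
Exception (c): a current Provisional Exemption Letter is held; a current Provisional Waiver is held — every condition holds. But applying paragraphs (g)–(h): (g) is triggered — a current Provisional Notice is held. (h) is inapplicable (the compliance score is 96 points, not under 78 points), so (g) stands. (c) is therefore removed.
All of (d)'s requirements are met (the number of pages in the record is 20, less than the 22 limit; a written security-exemption finding has been issued). However, paragraph (i) must be considered: (i) operates against (d): the registered capacity is 1,110 units, less than the 1,240 units limit. Exception (d) does not apply.
Exception (e): the report is privileged; the report was obtained under a confidentiality agreement — every condition holds. Applying paragraphs (j)–(p): (j) would limit (e) — aggregate throughput is 7,780 units, meeting the 7,440 units threshold — but (k) sets (j) aside: (k) is triggered — the coverage ratio is 31%, less than the 32% limit. (l) would limit (k) — a current Schedule 4 Exemption Letter is held — but (m) sets (l) aside: (m) applies — a current Class 6 Waiver is held. (n) would limit (m) — Farouk is the subject of the report — but (o) sets (n) aside: (o) operates against (n): the reference index is 812, meeting the 793 threshold. (p) is not engaged (the record's age is 17 years, short of 19 years), so (o) stands. (e) remains available.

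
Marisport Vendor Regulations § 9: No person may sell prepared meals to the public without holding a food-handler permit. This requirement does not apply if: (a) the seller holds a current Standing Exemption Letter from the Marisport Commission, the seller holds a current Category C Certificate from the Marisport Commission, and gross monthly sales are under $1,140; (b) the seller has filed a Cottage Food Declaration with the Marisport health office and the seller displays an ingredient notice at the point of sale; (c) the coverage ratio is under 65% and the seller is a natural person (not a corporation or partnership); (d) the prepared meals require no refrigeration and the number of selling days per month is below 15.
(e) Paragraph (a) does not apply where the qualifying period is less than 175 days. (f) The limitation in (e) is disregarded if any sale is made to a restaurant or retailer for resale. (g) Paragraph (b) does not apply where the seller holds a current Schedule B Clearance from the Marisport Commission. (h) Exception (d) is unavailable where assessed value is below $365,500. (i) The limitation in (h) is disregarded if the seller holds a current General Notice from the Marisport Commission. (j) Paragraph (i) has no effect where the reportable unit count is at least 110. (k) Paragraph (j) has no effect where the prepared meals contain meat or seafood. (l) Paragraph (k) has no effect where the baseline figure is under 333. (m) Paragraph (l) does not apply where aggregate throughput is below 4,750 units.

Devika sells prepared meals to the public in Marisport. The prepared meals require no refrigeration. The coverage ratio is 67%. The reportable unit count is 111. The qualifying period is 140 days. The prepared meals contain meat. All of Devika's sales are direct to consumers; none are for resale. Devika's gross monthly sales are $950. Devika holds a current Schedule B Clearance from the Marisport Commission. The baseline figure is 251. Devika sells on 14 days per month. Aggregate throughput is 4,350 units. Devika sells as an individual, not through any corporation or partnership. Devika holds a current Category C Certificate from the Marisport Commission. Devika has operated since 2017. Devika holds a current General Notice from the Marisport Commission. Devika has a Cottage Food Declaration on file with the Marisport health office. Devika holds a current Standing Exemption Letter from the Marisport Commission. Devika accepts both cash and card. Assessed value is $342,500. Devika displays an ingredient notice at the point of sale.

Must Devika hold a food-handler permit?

No — exception (d) applies; Devika is not required to hold a food-handler permit.

Exception (a) is satisfied on its face — a current Standing Exemption Letter is held; a current Category C Certificate is held; gross monthly sales are $950, under the $1,140 limit. However, paragraphs (e)–(f) must be considered: (e) is triggered — the qualifying period is 140 days, less than the 175 days limit. (f), which would lift (e), is not triggered — no sales are for resale. (a) is therefore removed.
All of (b)'s requirements are met (a Cottage Food Declaration is on file; an ingredient notice is displayed). However, paragraph (g) must be considered: (g) operates — a current Schedule B Clearance is held. (b) is therefore removed.
Exception (c) does not apply: the coverage ratio is 67%, not under 65%.
Exception (d)'s conditions are all satisfied: the prepared meals are shelf-stable; the number of selling days per month is 14, below the 15 limit. Considering the limiting provisions: (h) would limit (d) — assessed value is $342,500, below the $365,500 limit — but (i) sets (h) aside: (i) applies — a current General Notice is held. (j) would limit (i) — the reportable unit count is 111, meeting the 110 threshold — but (k) sets (j) aside: (k) applies — the prepared meals contain meat. (l) would limit (k) — the baseline figure is 251, under the 333 limit — but (m) sets (l) aside: (m) operates against (l): aggregate throughput is 4,350 units, below the 4,750 units limit. Exception (d) stands.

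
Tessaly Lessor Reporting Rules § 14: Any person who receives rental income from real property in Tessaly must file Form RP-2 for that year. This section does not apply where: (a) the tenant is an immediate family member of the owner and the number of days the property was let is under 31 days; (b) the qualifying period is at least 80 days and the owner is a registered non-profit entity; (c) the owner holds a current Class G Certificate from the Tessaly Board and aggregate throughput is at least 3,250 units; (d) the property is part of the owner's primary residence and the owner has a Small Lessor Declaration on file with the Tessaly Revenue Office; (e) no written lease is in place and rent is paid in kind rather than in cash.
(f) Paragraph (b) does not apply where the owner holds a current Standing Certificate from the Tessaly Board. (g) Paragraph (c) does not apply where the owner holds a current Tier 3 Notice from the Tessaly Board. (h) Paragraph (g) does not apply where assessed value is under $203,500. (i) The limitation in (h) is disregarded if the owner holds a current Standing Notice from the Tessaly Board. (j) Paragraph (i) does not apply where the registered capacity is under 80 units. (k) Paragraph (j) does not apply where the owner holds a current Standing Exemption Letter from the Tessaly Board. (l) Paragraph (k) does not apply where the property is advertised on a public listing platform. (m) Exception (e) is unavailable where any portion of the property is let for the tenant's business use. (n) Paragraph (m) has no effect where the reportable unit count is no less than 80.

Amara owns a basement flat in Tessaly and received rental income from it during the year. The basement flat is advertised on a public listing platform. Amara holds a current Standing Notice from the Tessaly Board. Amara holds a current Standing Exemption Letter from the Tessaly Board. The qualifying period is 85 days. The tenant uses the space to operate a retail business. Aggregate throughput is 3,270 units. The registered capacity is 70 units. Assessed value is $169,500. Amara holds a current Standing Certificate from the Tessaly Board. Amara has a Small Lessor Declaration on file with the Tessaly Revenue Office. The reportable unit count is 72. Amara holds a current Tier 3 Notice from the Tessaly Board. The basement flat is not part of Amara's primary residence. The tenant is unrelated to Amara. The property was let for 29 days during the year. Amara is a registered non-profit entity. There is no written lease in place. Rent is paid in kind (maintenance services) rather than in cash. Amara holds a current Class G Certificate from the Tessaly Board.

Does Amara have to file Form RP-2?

Exception (a) does not apply: the tenant is unrelated to the owner.
Exception (b)'s conditions are all satisfied: the qualifying period is 85 days, meeting the 80 days threshold; Amara is a registered non-profit. But applying paragraph (f): (f) operates — a current Standing Certificate is held. So (b) is unavailable.
All of (c)'s requirements are met (a current Class G Certificate is held; aggregate throughput is 3,270 units, meeting the 3,250 units threshold). Under paragraphs (g)–(l): (g) is triggered (a current Tier 3 Notice is held), but is overridden by (h): (h) operates against (g): assessed value is $169,500, under the $203,500 limit. (i) operates (a current Standing Notice is held), but yields to (j): (j) operates — the registered capacity is 70 units, under the 80 units limit. (k) is triggered (a current Standing Exemption Letter is held), but yields to (l): (l) is engaged — the property is publicly advertised. So (c) applies.
Exception (d) requires that the property is part of the owner's primary residence; but the basement flat is not part of the primary residence, so (d) is unavailable.
All of (e)'s requirements are met (there is no written lease; rent is paid in kind). Turning to paragraphs (m)–(n): (m) operates against (e): the space is let for business use. (n) does not operate here (the reportable unit count is 72, short of 80), so (m) stands. Exception (e) does not apply.

No — exception (c) applies; Amara is not required to file Form RP-2.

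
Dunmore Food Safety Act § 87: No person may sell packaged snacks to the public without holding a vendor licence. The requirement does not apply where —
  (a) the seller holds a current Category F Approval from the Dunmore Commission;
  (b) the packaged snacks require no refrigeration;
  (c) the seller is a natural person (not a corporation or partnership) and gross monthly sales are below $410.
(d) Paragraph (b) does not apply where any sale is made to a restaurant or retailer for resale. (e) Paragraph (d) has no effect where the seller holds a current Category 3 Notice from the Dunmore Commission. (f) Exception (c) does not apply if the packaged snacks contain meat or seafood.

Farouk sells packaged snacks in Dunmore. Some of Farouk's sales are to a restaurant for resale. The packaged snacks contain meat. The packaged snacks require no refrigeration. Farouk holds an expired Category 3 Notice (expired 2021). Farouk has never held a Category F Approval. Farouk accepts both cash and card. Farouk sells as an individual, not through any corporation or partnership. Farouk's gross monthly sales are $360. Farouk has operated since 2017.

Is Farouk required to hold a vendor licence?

Yes — Farouk must hold a vendor licence.

Exception (a) fails — there is no Category F Approval in force.
All of (b)'s requirements are met (the packaged snacks are shelf-stable). Turning to paragraphs (d)–(e): (d) operates against (b): some sales are to a restaurant for resale. (e), which would lift (d), is not triggered — the Category 3 Notice is not current. So (b) is unavailable.
All of (c)'s requirements are met (the seller is a natural person; gross monthly sales are $360, below the $410 limit). However, paragraph (f) must be considered: (f) operates against (c): the packaged snacks contain meat. So (c) is unavailable.
No exception is made out. Farouk falls within the general rule.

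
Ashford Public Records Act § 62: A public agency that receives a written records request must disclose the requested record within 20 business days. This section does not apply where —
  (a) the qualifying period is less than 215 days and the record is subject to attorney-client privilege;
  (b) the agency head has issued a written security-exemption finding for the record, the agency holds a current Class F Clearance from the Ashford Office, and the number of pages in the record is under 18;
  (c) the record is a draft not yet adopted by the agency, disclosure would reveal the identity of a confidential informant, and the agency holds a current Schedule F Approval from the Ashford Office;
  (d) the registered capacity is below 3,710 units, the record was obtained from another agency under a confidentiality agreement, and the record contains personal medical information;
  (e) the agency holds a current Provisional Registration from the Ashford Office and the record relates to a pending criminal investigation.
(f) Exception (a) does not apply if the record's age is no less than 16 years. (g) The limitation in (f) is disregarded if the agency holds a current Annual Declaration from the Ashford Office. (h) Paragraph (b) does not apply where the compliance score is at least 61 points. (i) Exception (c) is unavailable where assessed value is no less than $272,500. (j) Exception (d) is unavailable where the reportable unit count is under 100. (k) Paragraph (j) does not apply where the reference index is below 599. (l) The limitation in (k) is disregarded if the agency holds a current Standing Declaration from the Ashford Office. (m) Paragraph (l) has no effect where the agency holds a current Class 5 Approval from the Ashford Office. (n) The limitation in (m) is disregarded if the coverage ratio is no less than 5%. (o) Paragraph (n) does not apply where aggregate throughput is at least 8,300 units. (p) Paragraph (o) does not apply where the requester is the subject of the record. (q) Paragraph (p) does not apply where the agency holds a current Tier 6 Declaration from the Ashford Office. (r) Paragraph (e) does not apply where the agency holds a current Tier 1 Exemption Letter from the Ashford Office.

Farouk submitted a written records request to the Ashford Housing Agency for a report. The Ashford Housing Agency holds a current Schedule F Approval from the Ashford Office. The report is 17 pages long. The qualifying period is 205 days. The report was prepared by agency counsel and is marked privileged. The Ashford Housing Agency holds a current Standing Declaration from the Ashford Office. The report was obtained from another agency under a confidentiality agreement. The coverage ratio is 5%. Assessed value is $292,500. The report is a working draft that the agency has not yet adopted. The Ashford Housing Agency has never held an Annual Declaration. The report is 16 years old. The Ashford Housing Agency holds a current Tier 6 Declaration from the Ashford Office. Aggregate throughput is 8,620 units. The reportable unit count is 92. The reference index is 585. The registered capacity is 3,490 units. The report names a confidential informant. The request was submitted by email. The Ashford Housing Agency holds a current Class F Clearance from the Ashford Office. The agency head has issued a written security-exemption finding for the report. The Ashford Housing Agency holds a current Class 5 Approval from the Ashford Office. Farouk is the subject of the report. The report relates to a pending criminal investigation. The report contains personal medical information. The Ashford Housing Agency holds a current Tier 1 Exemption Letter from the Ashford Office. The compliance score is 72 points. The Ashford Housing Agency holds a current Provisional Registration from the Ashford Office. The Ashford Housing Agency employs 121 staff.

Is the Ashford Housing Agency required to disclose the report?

Exception (a)'s conditions are all satisfied: the qualifying period is 205 days, less than the 215 days limit; the report is privileged. But applying paragraphs (f)–(g): (f) operates against (a): the record's age is 16 years, meeting the 16 years threshold. (g), which would lift (f), is not engaged — no current Annual Declaration is held. (a) is therefore removed.
Exception (b) is satisfied on its face — a written security-exemption finding has been issued; a current Class F Clearance is held; the number of pages in the record is 17, under the 18 limit. But: (h) is engaged — the compliance score is 72 points, meeting the 61 points threshold. So (b) is unavailable.
Exception (c)'s conditions are all satisfied: the report is an unadopted draft; the report names a confidential informant; a current Schedule F Approval is held. Turning to paragraph (i): (i) operates against (c): assessed value is $292,500, meeting the $272,500 threshold. So (c) is unavailable.
Exception (d) is satisfied on its face — the registered capacity is 3,490 units, below the 3,710 units limit; the report was obtained under a confidentiality agreement; the report contains personal medical information. As to paragraphs (j)–(q): (j) would limit (d) — the reportable unit count is 92, under the 100 limit — but (k) sets (j) aside: (k) applies — the reference index is 585, below the 599 limit. (l) would limit (k) — a current Standing Declaration is held — but (m) sets (l) aside: (m) is triggered — a current Class 5 Approval is held. (n) would limit (m) — the coverage ratio is 5%, meeting the 5% threshold — but (o) sets (n) aside: (o) operates against (n): aggregate throughput is 8,620 units, meeting the 8,300 units threshold. (p) is engaged (Farouk is the subject of the report), but yields to (q): (q) operates against (p): a current Tier 6 Declaration is held. (d) remains available.
Exception (e) is satisfied on its face — a current Provisional Registration is held; the report relates to a pending investigation. But: (r) applies — a current Tier 1 Exemption Letter is held. So (e) is unavailable.

No — exception (d) applies; the Ashford Housing Agency is not required to disclose the report.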